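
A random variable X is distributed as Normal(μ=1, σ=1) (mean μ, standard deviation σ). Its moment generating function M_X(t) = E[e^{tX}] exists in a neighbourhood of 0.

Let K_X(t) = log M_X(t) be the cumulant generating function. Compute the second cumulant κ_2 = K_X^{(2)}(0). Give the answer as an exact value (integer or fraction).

κ_2 = K′′(0) = 1

M_X(t) = e^(t^2/2 + t)
K_X(t) = log M_X(t) = t^2/2 + t
K′(t) = t + 1
K′′(t) = 1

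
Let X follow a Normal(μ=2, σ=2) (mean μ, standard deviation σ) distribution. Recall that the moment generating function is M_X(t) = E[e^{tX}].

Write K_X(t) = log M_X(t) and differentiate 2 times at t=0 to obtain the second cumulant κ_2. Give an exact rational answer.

M_X(t) = e^(2*t^2 + 2*t)
K_X(t) = log M_X(t) = 2*t^2 + 2*t
K′(t) = 4*t + 2
K′′(t) = 4

κ_2 = K′′(0) = 4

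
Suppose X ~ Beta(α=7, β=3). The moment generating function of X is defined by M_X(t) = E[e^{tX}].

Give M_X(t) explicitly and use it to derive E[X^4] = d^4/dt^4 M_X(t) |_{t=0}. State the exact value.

E[X^4] = M′′′′(0) = 42/143

M_X(t) = ₁F₁(7; 10; t)
M′(t) = 7*₁F₁(8; 11; t)/10
M′′(t) = 28*₁F₁(9; 12; t)/55
M′′′(t) = 21*₁F₁(10; 13; t)/55
M′′′′(t) = 42*₁F₁(11; 14; t)/143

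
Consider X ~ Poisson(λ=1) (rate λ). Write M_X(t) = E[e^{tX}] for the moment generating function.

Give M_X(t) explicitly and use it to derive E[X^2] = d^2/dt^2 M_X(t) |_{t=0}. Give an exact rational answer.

M_X(t) = e^(e^(t) - 1)
D^2[M](t) = (e^(2*t)*e^(e^(t)) + e^(t)*e^(e^(t)))*e^(-1)

E[X^2] = D^2[M](0) = 2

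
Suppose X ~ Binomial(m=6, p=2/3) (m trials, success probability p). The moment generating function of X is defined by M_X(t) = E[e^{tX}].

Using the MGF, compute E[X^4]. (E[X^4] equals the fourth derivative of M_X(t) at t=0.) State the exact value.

M_X(t) = (2*e^(t)/3 + 1/3)^6
M^(4)(t) = 1024*e^(6*t)/9 + 40000*e^(5*t)/243 + 20480*e^(4*t)/243 + 160*e^(3*t)/9 + 320*e^(2*t)/243 + 4*e^(t)/243

E[X^4] = M^(4)(0) = 3436/9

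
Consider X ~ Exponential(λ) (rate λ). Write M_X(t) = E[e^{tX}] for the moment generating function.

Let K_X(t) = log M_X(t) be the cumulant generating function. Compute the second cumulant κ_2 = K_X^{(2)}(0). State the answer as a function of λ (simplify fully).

κ_2 = K′′(0) = λ^(-2)

M_X(t) = λ/(λ - t)
K_X(t) = log M_X(t) = log(λ) - log(λ - t)
K′(t) = -1/(-λ + t)
K′′(t) = 1/(λ^2 - 2*λ*t + t^2)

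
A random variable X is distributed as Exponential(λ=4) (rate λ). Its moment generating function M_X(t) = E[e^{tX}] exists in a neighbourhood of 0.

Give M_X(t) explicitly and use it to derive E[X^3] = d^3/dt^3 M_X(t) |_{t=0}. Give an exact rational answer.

E[X^3] = M^(3)(0) = 3/32

M_X(t) = 4/(4 - t)
M^(3)(t) = 24/(t^4 - 16*t^3 + 96*t^2 - 256*t + 256)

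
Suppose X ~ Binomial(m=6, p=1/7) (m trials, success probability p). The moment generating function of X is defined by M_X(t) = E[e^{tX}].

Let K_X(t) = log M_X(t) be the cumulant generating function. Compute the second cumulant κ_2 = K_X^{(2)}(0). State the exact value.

M_X(t) = (e^(t)/7 + 6/7)^6
K_X(t) = log M_X(t) = 6*log(e^(t)/7 + 6/7)
dK/dt = 6*e^(t)/(e^(t) + 6)
d^2K/dt^2 = 36*e^(t)/(e^(2*t) + 12*e^(t) + 36)

κ_2 = d^2K/dt^2 |_{t=0} = 36/49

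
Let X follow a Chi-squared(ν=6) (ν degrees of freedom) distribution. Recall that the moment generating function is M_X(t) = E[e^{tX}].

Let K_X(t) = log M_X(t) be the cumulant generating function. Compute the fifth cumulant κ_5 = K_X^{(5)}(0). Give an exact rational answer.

M_X(t) = (1 - 2*t)^(-3)
K_X(t) = log M_X(t) = -3*log(1 - 2*t)
dK/dt = -6/(2*t - 1)
d^2K/dt^2 = 12/(4*t^2 - 4*t + 1)
d^3K/dt^3 = -48/(8*t^3 - 12*t^2 + 6*t - 1)
d^4K/dt^4 = 288/(16*t^4 - 32*t^3 + 24*t^2 - 8*t + 1)
d^5K/dt^5 = -2304/(32*t^5 - 80*t^4 + 80*t^3 - 40*t^2 + 10*t - 1)

κ_5 = d^5K/dt^5 |_{t=0} = 2304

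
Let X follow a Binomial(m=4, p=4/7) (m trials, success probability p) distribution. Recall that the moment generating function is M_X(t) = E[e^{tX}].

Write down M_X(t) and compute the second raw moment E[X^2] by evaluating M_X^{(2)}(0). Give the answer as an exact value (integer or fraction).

M_X(t) = (4*e^(t)/7 + 3/7)^4
M′(t) = 1024*e^(4*t)/2401 + 2304*e^(3*t)/2401 + 1728*e^(2*t)/2401 + 432*e^(t)/2401
M′′(t) = 4096*e^(4*t)/2401 + 6912*e^(3*t)/2401 + 3456*e^(2*t)/2401 + 432*e^(t)/2401

E[X^2] = M′′(0) = 304/49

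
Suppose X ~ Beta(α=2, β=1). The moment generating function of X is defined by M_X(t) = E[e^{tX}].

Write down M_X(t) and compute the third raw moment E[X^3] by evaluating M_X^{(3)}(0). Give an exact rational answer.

M_X(t) = ₁F₁(2; 3; t)
M^(3)(t) = 2*₁F₁(5; 6; t)/5

E[X^3] = M^(3)(0) = 2/5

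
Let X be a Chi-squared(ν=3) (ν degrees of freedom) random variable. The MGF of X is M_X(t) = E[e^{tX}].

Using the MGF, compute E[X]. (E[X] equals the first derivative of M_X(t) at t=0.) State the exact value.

E[X] = M^(1)(0) = 3

M_X(t) = (1 - 2*t)^(-3/2)
M^(1)(t) = 3/(4*t^2*√(1 - 2*t) - 4*t*√(1 - 2*t) + √(1 - 2*t))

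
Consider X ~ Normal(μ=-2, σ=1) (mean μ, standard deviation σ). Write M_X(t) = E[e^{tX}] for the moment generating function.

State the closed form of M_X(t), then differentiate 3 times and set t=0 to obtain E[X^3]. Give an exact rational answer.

M_X(t) = e^(t^2/2 - 2*t)
M^(3)(t) = (t^3*e^(t^2/2) - 6*t^2*e^(t^2/2) + 15*t*e^(t^2/2) - 14*e^(t^2/2))*e^(-2*t)

E[X^3] = M^(3)(0) = -14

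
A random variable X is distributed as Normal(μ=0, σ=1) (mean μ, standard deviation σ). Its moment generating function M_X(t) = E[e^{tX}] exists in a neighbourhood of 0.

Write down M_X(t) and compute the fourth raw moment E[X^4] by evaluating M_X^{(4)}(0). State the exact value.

M_X(t) = e^(t^2/2)
D^4[M](t) = t^4*e^(t^2/2) + 6*t^2*e^(t^2/2) + 3*e^(t^2/2)

E[X^4] = D^4[M](0) = 3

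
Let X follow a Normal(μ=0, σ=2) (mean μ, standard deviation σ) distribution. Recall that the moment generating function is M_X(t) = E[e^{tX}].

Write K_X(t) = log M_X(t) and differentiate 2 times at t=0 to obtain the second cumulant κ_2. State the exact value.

M_X(t) = e^(2*t^2)
K_X(t) = log M_X(t) = 2*t^2
K′(t) = 4*t
K′′(t) = 4

κ_2 = K′′(0) = 4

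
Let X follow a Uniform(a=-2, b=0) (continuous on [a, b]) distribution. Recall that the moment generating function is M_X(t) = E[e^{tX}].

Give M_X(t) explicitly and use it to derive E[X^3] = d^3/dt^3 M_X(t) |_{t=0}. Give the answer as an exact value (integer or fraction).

M_X(t) = (1 - e^(-2*t))/(2*t)
M^(3)(t) = (4*t^3 + 6*t^2 + 6*t - 3*e^(2*t) + 3)*e^(-2*t)/t^4

E[X^3] = M^(3)(0) = -2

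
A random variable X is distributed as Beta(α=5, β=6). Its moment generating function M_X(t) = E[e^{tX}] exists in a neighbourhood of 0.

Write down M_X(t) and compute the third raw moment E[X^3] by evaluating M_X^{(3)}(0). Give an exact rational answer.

M_X(t) = ₁F₁(5; 11; t)
M^(3)(t) = 35*₁F₁(8; 14; t)/286

E[X^3] = M^(3)(0) = 35/286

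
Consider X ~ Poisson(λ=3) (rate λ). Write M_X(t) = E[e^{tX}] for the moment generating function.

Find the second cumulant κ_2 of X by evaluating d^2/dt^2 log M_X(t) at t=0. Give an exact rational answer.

κ_2 = K^(2)(0) = 3

M_X(t) = e^(3*e^(t) - 3)
K_X(t) = log M_X(t) = 3*e^(t) - 3
K^(2)(t) = 3*e^(t)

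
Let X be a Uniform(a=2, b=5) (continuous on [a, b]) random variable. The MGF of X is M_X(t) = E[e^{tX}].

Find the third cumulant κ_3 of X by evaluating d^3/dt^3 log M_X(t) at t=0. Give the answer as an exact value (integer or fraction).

M_X(t) = (e^(5*t) - e^(2*t))/(3*t)
K_X(t) = log M_X(t) = -log(t) + log(e^(5*t) - e^(2*t)) - log(3)
dK/dt = (5*t*e^(3*t) - 2*t - e^(3*t) + 1)/(t*e^(3*t) - t)
d^2K/dt^2 = (-9*t^2*e^(3*t) + e^(6*t) - 2*e^(3*t) + 1)/(t^2*e^(6*t) - 2*t^2*e^(3*t) + t^2)
d^3K/dt^3 = (27*t^3*e^(6*t) + 27*t^3*e^(3*t) - 2*e^(9*t) + 6*e^(6*t) - 6*e^(3*t) + 2)/(t^3*e^(9*t) - 3*t^3*e^(6*t) + 3*t^3*e^(3*t) - t^3)

κ_3 = d^3K/dt^3 |_{t=0} = 0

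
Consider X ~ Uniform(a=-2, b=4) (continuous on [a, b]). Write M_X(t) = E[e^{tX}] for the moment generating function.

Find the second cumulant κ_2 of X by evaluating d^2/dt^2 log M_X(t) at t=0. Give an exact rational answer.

κ_2 = K^(2)(0) = 3

M_X(t) = (e^(4*t) - e^(-2*t))/(6*t)
K_X(t) = log M_X(t) = -log(t) + log(e^(4*t) - e^(-2*t)) - log(6)
K^(2)(t) = (-36*t^2*e^(6*t) + e^(12*t) - 2*e^(6*t) + 1)/(t^2*e^(12*t) - 2*t^2*e^(6*t) + t^2)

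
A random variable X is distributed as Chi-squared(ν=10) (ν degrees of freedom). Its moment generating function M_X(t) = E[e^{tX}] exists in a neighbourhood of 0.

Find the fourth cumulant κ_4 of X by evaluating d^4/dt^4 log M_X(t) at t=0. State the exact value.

M_X(t) = (1 - 2*t)^(-5)
K_X(t) = log M_X(t) = -5*log(1 - 2*t)
D^4[K](t) = 480/(16*t^4 - 32*t^3 + 24*t^2 - 8*t + 1)

κ_4 = D^4[K](0) = 480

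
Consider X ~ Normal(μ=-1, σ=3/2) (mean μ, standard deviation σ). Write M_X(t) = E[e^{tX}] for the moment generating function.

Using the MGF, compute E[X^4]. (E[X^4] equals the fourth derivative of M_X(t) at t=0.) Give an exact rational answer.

M_X(t) = e^(9*t^2/8 - t)
M^(4)(t) = (6561*t^4*e^(9*t^2/8) - 11664*t^3*e^(9*t^2/8) + 25272*t^2*e^(9*t^2/8) - 17856*t*e^(9*t^2/8) + 7600*e^(9*t^2/8))*e^(-t)/256

E[X^4] = M^(4)(0) = 475/16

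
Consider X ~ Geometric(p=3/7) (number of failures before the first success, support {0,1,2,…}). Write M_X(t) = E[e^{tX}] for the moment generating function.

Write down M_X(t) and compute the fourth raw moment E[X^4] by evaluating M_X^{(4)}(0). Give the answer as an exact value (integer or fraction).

M_X(t) = 3/(7*(1 - 4*e^(t)/7))
M′(t) = 12*e^(t)/(16*e^(2*t) - 56*e^(t) + 49)
M′′(t) = (-48*e^(2*t) - 84*e^(t))/(64*e^(3*t) - 336*e^(2*t) + 588*e^(t) - 343)
M′′′(t) = (192*e^(3*t) + 1344*e^(2*t) + 588*e^(t))/(256*e^(4*t) - 1792*e^(3*t) + 4704*e^(2*t) - 5488*e^(t) + 2401)
M′′′′(t) = (-768*e^(4*t) - 14784*e^(3*t) - 25872*e^(2*t) - 4116*e^(t))/(1024*e^(5*t) - 8960*e^(4*t) + 31360*e^(3*t) - 54880*e^(2*t) + 48020*e^(t) - 16807)

E[X^4] = M′′′′(0) = 5060/27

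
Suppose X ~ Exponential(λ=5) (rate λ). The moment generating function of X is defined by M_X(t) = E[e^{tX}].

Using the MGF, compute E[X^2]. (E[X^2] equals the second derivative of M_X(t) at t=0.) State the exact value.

E[X^2] = d^2M/dt^2 |_{t=0} = 2/25

M_X(t) = 5/(5 - t)
dM/dt = 5/(t^2 - 10*t + 25)
d^2M/dt^2 = -10/(t^3 - 15*t^2 + 75*t - 125)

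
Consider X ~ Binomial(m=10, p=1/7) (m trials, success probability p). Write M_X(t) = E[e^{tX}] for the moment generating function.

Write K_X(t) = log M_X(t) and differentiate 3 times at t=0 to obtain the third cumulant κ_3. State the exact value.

M_X(t) = (e^(t)/7 + 6/7)^10
K_X(t) = log M_X(t) = 10*log(e^(t)/7 + 6/7)
D^3[K](t) = (-60*e^(2*t) + 360*e^(t))/(e^(3*t) + 18*e^(2*t) + 108*e^(t) + 216)

κ_3 = D^3[K](0) = 300/343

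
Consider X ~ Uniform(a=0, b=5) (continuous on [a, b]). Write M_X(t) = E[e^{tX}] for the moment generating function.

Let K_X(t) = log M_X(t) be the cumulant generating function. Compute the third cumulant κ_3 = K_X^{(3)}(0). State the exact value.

κ_3 = K′′′(0) = 0

M_X(t) = (e^(5*t) - 1)/(5*t)
K_X(t) = log M_X(t) = -log(t) + log(e^(5*t) - 1) - log(5)
K′(t) = (5*t*e^(5*t) - e^(5*t) + 1)/(t*e^(5*t) - t)
K′′(t) = (-25*t^2*e^(5*t) + e^(10*t) - 2*e^(5*t) + 1)/(t^2*e^(10*t) - 2*t^2*e^(5*t) + t^2)
K′′′(t) = (125*t^3*e^(10*t) + 125*t^3*e^(5*t) - 2*e^(15*t) + 6*e^(10*t) - 6*e^(5*t) + 2)/(t^3*e^(15*t) - 3*t^3*e^(10*t) + 3*t^3*e^(5*t) - t^3)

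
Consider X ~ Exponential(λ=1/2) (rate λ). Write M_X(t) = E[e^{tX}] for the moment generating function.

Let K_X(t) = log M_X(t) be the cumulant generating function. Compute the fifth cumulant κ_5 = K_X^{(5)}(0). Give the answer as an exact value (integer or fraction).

M_X(t) = 1/(2*(1/2 - t))
K_X(t) = log M_X(t) = -log(1/2 - t) - log(2)
K′(t) = -2/(2*t - 1)
K′′(t) = 4/(4*t^2 - 4*t + 1)
K′′′(t) = -16/(8*t^3 - 12*t^2 + 6*t - 1)
K′′′′(t) = 96/(16*t^4 - 32*t^3 + 24*t^2 - 8*t + 1)
K′′′′′(t) = -768/(32*t^5 - 80*t^4 + 80*t^3 - 40*t^2 + 10*t - 1)

κ_5 = K′′′′′(0) = 768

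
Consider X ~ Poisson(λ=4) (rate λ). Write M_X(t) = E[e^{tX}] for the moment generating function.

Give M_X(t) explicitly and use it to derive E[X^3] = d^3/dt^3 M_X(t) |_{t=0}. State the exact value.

E[X^3] = M′′′(0) = 116

M_X(t) = e^(4*e^(t) - 4)
M′(t) = 4*e^(-4)*e^(t)*e^(4*e^(t))
M′′(t) = (16*e^(2*t)*e^(4*e^(t)) + 4*e^(t)*e^(4*e^(t)))*e^(-4)
M′′′(t) = (64*e^(3*t)*e^(4*e^(t)) + 48*e^(2*t)*e^(4*e^(t)) + 4*e^(t)*e^(4*e^(t)))*e^(-4)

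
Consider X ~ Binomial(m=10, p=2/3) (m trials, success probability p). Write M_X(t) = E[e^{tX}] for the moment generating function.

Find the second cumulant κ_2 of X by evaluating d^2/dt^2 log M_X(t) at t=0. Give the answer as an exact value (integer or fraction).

κ_2 = K^(2)(0) = 20/9

M_X(t) = (2*e^(t)/3 + 1/3)^10
K_X(t) = log M_X(t) = 10*log(2*e^(t)/3 + 1/3)
K^(2)(t) = 20*e^(t)/(4*e^(2*t) + 4*e^(t) + 1)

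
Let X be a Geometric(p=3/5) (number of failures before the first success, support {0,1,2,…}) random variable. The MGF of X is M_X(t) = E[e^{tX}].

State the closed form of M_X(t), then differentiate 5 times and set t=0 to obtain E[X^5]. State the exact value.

E[X^5] = M^(5)(0) = 9854/81

M_X(t) = 3/(5*(1 - 2*e^(t)/5))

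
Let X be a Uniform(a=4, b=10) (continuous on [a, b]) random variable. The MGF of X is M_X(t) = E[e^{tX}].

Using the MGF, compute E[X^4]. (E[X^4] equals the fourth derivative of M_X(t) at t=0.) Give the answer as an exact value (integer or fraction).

E[X^4] = D^4[M](0) = 16496/5

M_X(t) = (e^(10*t) - e^(4*t))/(6*t)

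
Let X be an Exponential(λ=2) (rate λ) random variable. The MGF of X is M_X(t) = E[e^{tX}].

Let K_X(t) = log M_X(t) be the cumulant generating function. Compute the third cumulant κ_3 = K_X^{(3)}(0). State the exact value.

M_X(t) = 2/(2 - t)
K_X(t) = log M_X(t) = -log(2 - t) + log(2)
D^3[K](t) = -2/(t^3 - 6*t^2 + 12*t - 8)

κ_3 = D^3[K](0) = 1/4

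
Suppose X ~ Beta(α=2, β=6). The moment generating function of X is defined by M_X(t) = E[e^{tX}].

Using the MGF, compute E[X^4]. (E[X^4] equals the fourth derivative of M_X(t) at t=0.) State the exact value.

E[X^4] = d^4M/dt^4 |_{t=0} = 1/66

M_X(t) = ₁F₁(2; 8; t)
dM/dt = ₁F₁(3; 9; t)/4
d^2M/dt^2 = ₁F₁(4; 10; t)/12
d^3M/dt^3 = ₁F₁(5; 11; t)/30
d^4M/dt^4 = ₁F₁(6; 12; t)/66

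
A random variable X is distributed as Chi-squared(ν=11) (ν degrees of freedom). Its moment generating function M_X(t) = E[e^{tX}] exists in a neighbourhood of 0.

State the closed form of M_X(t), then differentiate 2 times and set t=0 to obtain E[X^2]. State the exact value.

M_X(t) = (1 - 2*t)^(-11/2)
D^2[M](t) = -143/(128*t^7*√(1 - 2*t) - 448*t^6*√(1 - 2*t) + 672*t^5*√(1 - 2*t) - 560*t^4*√(1 - 2*t) + 280*t^3*√(1 - 2*t) - 84*t^2*√(1 - 2*t) + 14*t*√(1 - 2*t) - √(1 - 2*t))

E[X^2] = D^2[M](0) = 143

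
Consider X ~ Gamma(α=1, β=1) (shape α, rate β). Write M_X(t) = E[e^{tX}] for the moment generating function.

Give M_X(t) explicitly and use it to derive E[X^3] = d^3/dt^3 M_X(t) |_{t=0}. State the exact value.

E[X^3] = M^(3)(0) = 6

M_X(t) = 1/(1 - t)
M^(3)(t) = 6/(t^4 - 4*t^3 + 6*t^2 - 4*t + 1)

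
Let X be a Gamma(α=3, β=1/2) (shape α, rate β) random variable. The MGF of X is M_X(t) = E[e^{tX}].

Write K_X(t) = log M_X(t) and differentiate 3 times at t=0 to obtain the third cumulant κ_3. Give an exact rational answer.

M_X(t) = 1/(8*(1/2 - t)^3)
K_X(t) = log M_X(t) = -3*log(1/2 - t) - 3*log(2)
K^(3)(t) = -48/(8*t^3 - 12*t^2 + 6*t - 1)

κ_3 = K^(3)(0) = 48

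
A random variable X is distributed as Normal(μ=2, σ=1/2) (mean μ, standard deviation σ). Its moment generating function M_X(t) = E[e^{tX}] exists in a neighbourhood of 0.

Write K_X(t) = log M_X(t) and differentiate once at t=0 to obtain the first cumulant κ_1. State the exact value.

κ_1 = D[K](0) = 2

M_X(t) = e^(t^2/8 + 2*t)
K_X(t) = log M_X(t) = t^2/8 + 2*t
D[K](t) = t/4 + 2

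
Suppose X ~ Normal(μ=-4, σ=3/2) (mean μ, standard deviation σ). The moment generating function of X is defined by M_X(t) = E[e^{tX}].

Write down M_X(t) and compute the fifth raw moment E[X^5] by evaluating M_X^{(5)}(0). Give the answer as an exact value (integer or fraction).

E[X^5] = M^(5)(0) = -11071/4

M_X(t) = e^(9*t^2/8 - 4*t)
M^(5)(t) = (59049*t^5*e^(9*t^2/8) - 524880*t^4*e^(9*t^2/8) + 2128680*t^3*e^(9*t^2/8) - 4717440*t^2*e^(9*t^2/8) + 5612400*t*e^(9*t^2/8) - 2834176*e^(9*t^2/8))*e^(-4*t)/1024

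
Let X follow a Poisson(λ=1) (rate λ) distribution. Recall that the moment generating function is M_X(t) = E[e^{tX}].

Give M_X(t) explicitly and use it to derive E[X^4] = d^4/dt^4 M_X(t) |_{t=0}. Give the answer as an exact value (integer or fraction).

M_X(t) = e^(e^(t) - 1)
D^4[M](t) = (e^(4*t)*e^(e^(t)) + 6*e^(3*t)*e^(e^(t)) + 7*e^(2*t)*e^(e^(t)) + e^(t)*e^(e^(t)))*e^(-1)

E[X^4] = D^4[M](0) = 15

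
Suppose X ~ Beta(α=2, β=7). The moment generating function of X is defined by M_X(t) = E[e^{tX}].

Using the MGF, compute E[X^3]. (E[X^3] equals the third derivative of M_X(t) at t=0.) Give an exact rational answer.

M_X(t) = ₁F₁(2; 9; t)
D^3[M](t) = 4*₁F₁(5; 12; t)/165

E[X^3] = D^3[M](0) = 4/165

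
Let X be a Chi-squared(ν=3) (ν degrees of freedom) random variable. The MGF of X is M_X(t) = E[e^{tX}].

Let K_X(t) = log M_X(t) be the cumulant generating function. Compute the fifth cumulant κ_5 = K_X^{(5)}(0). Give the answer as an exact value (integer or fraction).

κ_5 = d^5K/dt^5 |_{t=0} = 1152

M_X(t) = (1 - 2*t)^(-3/2)
K_X(t) = log M_X(t) = -3*log(1 - 2*t)/2
dK/dt = -3/(2*t - 1)
d^2K/dt^2 = 6/(4*t^2 - 4*t + 1)
d^3K/dt^3 = -24/(8*t^3 - 12*t^2 + 6*t - 1)
d^4K/dt^4 = 144/(16*t^4 - 32*t^3 + 24*t^2 - 8*t + 1)
d^5K/dt^5 = -1152/(32*t^5 - 80*t^4 + 80*t^3 - 40*t^2 + 10*t - 1)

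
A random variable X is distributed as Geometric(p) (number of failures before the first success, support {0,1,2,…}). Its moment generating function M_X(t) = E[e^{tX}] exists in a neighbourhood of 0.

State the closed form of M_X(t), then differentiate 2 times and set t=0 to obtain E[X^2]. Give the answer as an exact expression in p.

M_X(t) = p/(-(1 - p)*e^(t) + 1)
M′(t) = (-p^2*e^(t) + p*e^(t))/(p^2*e^(2*t) - 2*p*e^(2*t) + 2*p*e^(t) + e^(2*t) - 2*e^(t) + 1)

E[X^2] = M′′(0) = 1 - 3/p + 2/p^2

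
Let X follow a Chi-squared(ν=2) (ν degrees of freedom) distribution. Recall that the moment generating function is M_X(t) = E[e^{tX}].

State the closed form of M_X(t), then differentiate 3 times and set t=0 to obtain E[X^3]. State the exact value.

E[X^3] = d^3M/dt^3 |_{t=0} = 48

M_X(t) = 1/(1 - 2*t)
dM/dt = 2/(4*t^2 - 4*t + 1)
d^2M/dt^2 = -8/(8*t^3 - 12*t^2 + 6*t - 1)
d^3M/dt^3 = 48/(16*t^4 - 32*t^3 + 24*t^2 - 8*t + 1)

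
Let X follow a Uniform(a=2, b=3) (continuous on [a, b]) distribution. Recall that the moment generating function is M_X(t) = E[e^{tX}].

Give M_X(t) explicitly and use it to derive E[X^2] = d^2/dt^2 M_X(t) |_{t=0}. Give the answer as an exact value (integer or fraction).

E[X^2] = D^2[M](0) = 19/3

M_X(t) = (e^(3*t) - e^(2*t))/t
D^2[M](t) = (9*t^2*e^(3*t) - 4*t^2*e^(2*t) - 6*t*e^(3*t) + 4*t*e^(2*t) + 2*e^(3*t) - 2*e^(2*t))/t^3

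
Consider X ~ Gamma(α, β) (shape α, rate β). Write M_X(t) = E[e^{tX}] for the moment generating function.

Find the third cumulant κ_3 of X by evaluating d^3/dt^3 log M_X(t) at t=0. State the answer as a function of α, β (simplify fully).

κ_3 = D^3[K](0) = 2*α/β^3

M_X(t) = (β/(β - t))^α
K_X(t) = log M_X(t) = α*(log(β) - log(β - t))
D^3[K](t) = -2*α/(-β^3 + 3*β^2*t - 3*β*t^2 + t^3)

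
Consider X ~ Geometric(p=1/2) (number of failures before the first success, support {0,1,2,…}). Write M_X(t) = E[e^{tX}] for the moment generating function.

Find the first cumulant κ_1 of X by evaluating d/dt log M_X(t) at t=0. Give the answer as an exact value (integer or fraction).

M_X(t) = 1/(2*(1 - e^(t)/2))
K_X(t) = log M_X(t) = -log(1 - e^(t)/2) - log(2)
K^(1)(t) = -e^(t)/(e^(t) - 2)

κ_1 = K^(1)(0) = 1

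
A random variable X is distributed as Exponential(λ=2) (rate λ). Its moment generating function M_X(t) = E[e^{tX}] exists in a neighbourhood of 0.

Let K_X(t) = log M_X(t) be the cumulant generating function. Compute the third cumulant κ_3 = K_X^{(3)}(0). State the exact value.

M_X(t) = 2/(2 - t)
K_X(t) = log M_X(t) = -log(2 - t) + log(2)
K′(t) = -1/(t - 2)
K′′(t) = 1/(t^2 - 4*t + 4)
K′′′(t) = -2/(t^3 - 6*t^2 + 12*t - 8)

κ_3 = K′′′(0) = 1/4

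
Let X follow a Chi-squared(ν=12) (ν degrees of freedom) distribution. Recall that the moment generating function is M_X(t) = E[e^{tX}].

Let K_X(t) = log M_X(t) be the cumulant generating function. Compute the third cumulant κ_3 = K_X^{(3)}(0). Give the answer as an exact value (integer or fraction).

κ_3 = d^3K/dt^3 |_{t=0} = 96

M_X(t) = (1 - 2*t)^(-6)
K_X(t) = log M_X(t) = -6*log(1 - 2*t)
dK/dt = -12/(2*t - 1)
d^2K/dt^2 = 24/(4*t^2 - 4*t + 1)
d^3K/dt^3 = -96/(8*t^3 - 12*t^2 + 6*t - 1)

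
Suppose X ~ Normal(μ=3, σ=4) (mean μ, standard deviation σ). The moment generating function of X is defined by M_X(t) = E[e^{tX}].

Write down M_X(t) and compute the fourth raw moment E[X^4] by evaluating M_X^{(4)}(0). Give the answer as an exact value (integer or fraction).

M_X(t) = e^(8*t^2 + 3*t)
D^4[M](t) = 65536*t^4*e^(3*t)*e^(8*t^2) + 49152*t^3*e^(3*t)*e^(8*t^2) + 38400*t^2*e^(3*t)*e^(8*t^2) + 10944*t*e^(3*t)*e^(8*t^2) + 1713*e^(3*t)*e^(8*t^2)

E[X^4] = D^4[M](0) = 1713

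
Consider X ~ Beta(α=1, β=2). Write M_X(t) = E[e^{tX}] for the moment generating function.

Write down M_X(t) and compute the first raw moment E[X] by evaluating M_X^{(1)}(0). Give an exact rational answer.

E[X] = M′(0) = 1/3

M_X(t) = ₁F₁(1; 3; t)
M′(t) = ₁F₁(2; 4; t)/3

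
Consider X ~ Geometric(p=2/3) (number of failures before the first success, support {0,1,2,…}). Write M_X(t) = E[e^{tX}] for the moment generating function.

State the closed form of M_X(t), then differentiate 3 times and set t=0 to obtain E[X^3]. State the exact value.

E[X^3] = M′′′(0) = 11/4

M_X(t) = 2/(3*(1 - e^(t)/3))
M′(t) = 2*e^(t)/(e^(2*t) - 6*e^(t) + 9)
M′′(t) = (-2*e^(2*t) - 6*e^(t))/(e^(3*t) - 9*e^(2*t) + 27*e^(t) - 27)
M′′′(t) = (2*e^(3*t) + 24*e^(2*t) + 18*e^(t))/(e^(4*t) - 12*e^(3*t) + 54*e^(2*t) - 108*e^(t) + 81)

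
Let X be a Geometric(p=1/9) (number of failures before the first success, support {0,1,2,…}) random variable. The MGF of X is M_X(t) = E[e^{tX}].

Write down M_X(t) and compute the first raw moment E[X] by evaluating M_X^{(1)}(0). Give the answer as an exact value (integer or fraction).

M_X(t) = 1/(9*(1 - 8*e^(t)/9))
D[M](t) = 8*e^(t)/(64*e^(2*t) - 144*e^(t) + 81)

E[X] = D[M](0) = 8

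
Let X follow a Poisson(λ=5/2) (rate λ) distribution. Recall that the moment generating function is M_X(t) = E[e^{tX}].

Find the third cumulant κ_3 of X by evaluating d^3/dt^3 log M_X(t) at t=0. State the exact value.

κ_3 = K^(3)(0) = 5/2

M_X(t) = e^(5*e^(t)/2 - 5/2)
K_X(t) = log M_X(t) = 5*e^(t)/2 - 5/2
K^(3)(t) = 5*e^(t)/2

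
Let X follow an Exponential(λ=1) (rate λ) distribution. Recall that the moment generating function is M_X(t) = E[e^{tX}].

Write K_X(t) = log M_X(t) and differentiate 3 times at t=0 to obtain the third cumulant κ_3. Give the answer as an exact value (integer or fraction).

M_X(t) = 1/(1 - t)
K_X(t) = log M_X(t) = -log(1 - t)
D^3[K](t) = -2/(t^3 - 3*t^2 + 3*t - 1)

κ_3 = D^3[K](0) = 2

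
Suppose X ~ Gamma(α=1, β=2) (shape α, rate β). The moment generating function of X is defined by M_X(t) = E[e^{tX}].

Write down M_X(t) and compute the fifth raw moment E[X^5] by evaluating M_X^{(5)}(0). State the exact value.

E[X^5] = M′′′′′(0) = 15/4

M_X(t) = 2/(2 - t)
M′(t) = 2/(t^2 - 4*t + 4)
M′′(t) = -4/(t^3 - 6*t^2 + 12*t - 8)
M′′′(t) = 12/(t^4 - 8*t^3 + 24*t^2 - 32*t + 16)
M′′′′(t) = -48/(t^5 - 10*t^4 + 40*t^3 - 80*t^2 + 80*t - 32)
M′′′′′(t) = 240/(t^6 - 12*t^5 + 60*t^4 - 160*t^3 + 240*t^2 - 192*t + 64)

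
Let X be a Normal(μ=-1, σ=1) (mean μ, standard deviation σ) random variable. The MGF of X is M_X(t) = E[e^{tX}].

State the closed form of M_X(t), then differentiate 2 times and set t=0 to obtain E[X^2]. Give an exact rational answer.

E[X^2] = M^(2)(0) = 2

M_X(t) = e^(t^2/2 - t)
M^(2)(t) = (t^2*e^(t^2/2) - 2*t*e^(t^2/2) + 2*e^(t^2/2))*e^(-t)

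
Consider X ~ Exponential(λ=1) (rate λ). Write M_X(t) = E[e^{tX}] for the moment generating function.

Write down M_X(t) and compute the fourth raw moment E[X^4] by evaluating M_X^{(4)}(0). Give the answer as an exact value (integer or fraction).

E[X^4] = M^(4)(0) = 24

M_X(t) = 1/(1 - t)
M^(4)(t) = -24/(t^5 - 5*t^4 + 10*t^3 - 10*t^2 + 5*t - 1)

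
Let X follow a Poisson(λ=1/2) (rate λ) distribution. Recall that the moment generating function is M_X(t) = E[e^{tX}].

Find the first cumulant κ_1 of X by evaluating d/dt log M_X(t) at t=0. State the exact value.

κ_1 = K′(0) = 1/2

M_X(t) = e^(e^(t)/2 - 1/2)
K_X(t) = log M_X(t) = e^(t)/2 - 1/2
K′(t) = e^(t)/2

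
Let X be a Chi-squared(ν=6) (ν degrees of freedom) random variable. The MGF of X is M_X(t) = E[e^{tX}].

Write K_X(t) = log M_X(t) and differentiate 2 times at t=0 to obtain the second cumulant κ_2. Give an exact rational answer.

κ_2 = K′′(0) = 12

M_X(t) = (1 - 2*t)^(-3)
K_X(t) = log M_X(t) = -3*log(1 - 2*t)
K′(t) = -6/(2*t - 1)
K′′(t) = 12/(4*t^2 - 4*t + 1)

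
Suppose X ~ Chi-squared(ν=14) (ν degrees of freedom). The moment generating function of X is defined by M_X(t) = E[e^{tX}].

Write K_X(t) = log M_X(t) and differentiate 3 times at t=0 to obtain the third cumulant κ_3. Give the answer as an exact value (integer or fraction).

κ_3 = d^3K/dt^3 |_{t=0} = 112

M_X(t) = (1 - 2*t)^(-7)
K_X(t) = log M_X(t) = -7*log(1 - 2*t)
dK/dt = -14/(2*t - 1)
d^2K/dt^2 = 28/(4*t^2 - 4*t + 1)
d^3K/dt^3 = -112/(8*t^3 - 12*t^2 + 6*t - 1)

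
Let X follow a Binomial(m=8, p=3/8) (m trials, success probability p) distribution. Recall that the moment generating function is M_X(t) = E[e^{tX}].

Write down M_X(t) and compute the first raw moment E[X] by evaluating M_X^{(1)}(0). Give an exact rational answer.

M_X(t) = (3*e^(t)/8 + 5/8)^8

E[X] = M′(0) = 3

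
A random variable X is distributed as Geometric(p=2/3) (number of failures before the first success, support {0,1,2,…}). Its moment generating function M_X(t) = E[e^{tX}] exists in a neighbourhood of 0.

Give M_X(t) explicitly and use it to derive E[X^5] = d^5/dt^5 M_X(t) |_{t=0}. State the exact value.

E[X^5] = d^5M/dt^5 |_{t=0} = 91/2

M_X(t) = 2/(3*(1 - e^(t)/3))
dM/dt = 2*e^(t)/(e^(2*t) - 6*e^(t) + 9)
d^2M/dt^2 = (-2*e^(2*t) - 6*e^(t))/(e^(3*t) - 9*e^(2*t) + 27*e^(t) - 27)
d^3M/dt^3 = (2*e^(3*t) + 24*e^(2*t) + 18*e^(t))/(e^(4*t) - 12*e^(3*t) + 54*e^(2*t) - 108*e^(t) + 81)
d^4M/dt^4 = (-2*e^(4*t) - 66*e^(3*t) - 198*e^(2*t) - 54*e^(t))/(e^(5*t) - 15*e^(4*t) + 90*e^(3*t) - 270*e^(2*t) + 405*e^(t) - 243)
d^5M/dt^5 = (2*e^(5*t) + 156*e^(4*t) + 1188*e^(3*t) + 1404*e^(2*t) + 162*e^(t))/(e^(6*t) - 18*e^(5*t) + 135*e^(4*t) - 540*e^(3*t) + 1215*e^(2*t) - 1458*e^(t) + 729)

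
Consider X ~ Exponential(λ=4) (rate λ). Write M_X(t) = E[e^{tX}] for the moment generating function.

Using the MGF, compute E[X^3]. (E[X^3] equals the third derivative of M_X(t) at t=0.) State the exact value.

M_X(t) = 4/(4 - t)
dM/dt = 4/(t^2 - 8*t + 16)
d^2M/dt^2 = -8/(t^3 - 12*t^2 + 48*t - 64)
d^3M/dt^3 = 24/(t^4 - 16*t^3 + 96*t^2 - 256*t + 256)

E[X^3] = d^3M/dt^3 |_{t=0} = 3/32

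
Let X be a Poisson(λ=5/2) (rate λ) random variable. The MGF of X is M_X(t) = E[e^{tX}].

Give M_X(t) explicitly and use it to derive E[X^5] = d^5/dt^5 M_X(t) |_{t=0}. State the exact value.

M_X(t) = e^(5*e^(t)/2 - 5/2)
D^5[M](t) = (3125*e^(5*t)*e^(5*e^(t)/2) + 12500*e^(4*t)*e^(5*e^(t)/2) + 12500*e^(3*t)*e^(5*e^(t)/2) + 3000*e^(2*t)*e^(5*e^(t)/2) + 80*e^(t)*e^(5*e^(t)/2))*e^(-5/2)/32

E[X^5] = D^5[M](0) = 31205/32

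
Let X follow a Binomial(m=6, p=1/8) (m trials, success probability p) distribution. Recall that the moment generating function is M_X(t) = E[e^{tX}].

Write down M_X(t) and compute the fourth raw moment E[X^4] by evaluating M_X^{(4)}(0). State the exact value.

E[X^4] = d^4M/dt^4 |_{t=0} = 2829/512

M_X(t) = (e^(t)/8 + 7/8)^6
dM/dt = 3*e^(6*t)/131072 + 105*e^(5*t)/131072 + 735*e^(4*t)/65536 + 5145*e^(3*t)/65536 + 36015*e^(2*t)/131072 + 50421*e^(t)/131072
d^2M/dt^2 = 9*e^(6*t)/65536 + 525*e^(5*t)/131072 + 735*e^(4*t)/16384 + 15435*e^(3*t)/65536 + 36015*e^(2*t)/65536 + 50421*e^(t)/131072
d^3M/dt^3 = 27*e^(6*t)/32768 + 2625*e^(5*t)/131072 + 735*e^(4*t)/4096 + 46305*e^(3*t)/65536 + 36015*e^(2*t)/32768 + 50421*e^(t)/131072
d^4M/dt^4 = 81*e^(6*t)/16384 + 13125*e^(5*t)/131072 + 735*e^(4*t)/1024 + 138915*e^(3*t)/65536 + 36015*e^(2*t)/16384 + 50421*e^(t)/131072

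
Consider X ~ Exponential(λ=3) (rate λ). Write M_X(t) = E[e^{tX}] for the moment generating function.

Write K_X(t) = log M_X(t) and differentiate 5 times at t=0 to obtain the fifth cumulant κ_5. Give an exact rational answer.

M_X(t) = 3/(3 - t)
K_X(t) = log M_X(t) = -log(3 - t) + log(3)
dK/dt = -1/(t - 3)
d^2K/dt^2 = 1/(t^2 - 6*t + 9)
d^3K/dt^3 = -2/(t^3 - 9*t^2 + 27*t - 27)
d^4K/dt^4 = 6/(t^4 - 12*t^3 + 54*t^2 - 108*t + 81)
d^5K/dt^5 = -24/(t^5 - 15*t^4 + 90*t^3 - 270*t^2 + 405*t - 243)

κ_5 = d^5K/dt^5 |_{t=0} = 8/81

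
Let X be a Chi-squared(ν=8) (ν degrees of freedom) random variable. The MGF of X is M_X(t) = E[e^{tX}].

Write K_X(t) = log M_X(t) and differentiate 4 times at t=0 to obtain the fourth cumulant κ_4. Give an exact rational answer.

κ_4 = d^4K/dt^4 |_{t=0} = 384

M_X(t) = (1 - 2*t)^(-4)
K_X(t) = log M_X(t) = -4*log(1 - 2*t)
dK/dt = -8/(2*t - 1)
d^2K/dt^2 = 16/(4*t^2 - 4*t + 1)
d^3K/dt^3 = -64/(8*t^3 - 12*t^2 + 6*t - 1)
d^4K/dt^4 = 384/(16*t^4 - 32*t^3 + 24*t^2 - 8*t + 1)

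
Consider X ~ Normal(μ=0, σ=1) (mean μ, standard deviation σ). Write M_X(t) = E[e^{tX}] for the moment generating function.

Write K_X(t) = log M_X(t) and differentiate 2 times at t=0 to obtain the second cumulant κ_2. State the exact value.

κ_2 = K^(2)(0) = 1

M_X(t) = e^(t^2/2)
K_X(t) = log M_X(t) = t^2/2
K^(2)(t) = 1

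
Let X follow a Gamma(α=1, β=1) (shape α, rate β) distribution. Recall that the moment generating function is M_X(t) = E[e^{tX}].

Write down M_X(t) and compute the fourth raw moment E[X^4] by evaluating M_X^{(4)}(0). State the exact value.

E[X^4] = M′′′′(0) = 24

M_X(t) = 1/(1 - t)
M′(t) = 1/(t^2 - 2*t + 1)
M′′(t) = -2/(t^3 - 3*t^2 + 3*t - 1)
M′′′(t) = 6/(t^4 - 4*t^3 + 6*t^2 - 4*t + 1)
M′′′′(t) = -24/(t^5 - 5*t^4 + 10*t^3 - 10*t^2 + 5*t - 1)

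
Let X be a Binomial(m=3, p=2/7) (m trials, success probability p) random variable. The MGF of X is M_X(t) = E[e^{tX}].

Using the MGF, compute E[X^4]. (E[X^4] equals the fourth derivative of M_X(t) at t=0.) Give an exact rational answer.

E[X^4] = M^(4)(0) = 1758/343

M_X(t) = (2*e^(t)/7 + 5/7)^3
M^(4)(t) = 648*e^(3*t)/343 + 960*e^(2*t)/343 + 150*e^(t)/343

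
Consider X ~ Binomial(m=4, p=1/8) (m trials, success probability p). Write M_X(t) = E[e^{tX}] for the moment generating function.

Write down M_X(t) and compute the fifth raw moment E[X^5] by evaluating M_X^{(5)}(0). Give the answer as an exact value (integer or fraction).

M_X(t) = (e^(t)/8 + 7/8)^4
D^5[M](t) = e^(4*t)/4 + 1701*e^(3*t)/1024 + 147*e^(2*t)/64 + 343*e^(t)/1024

E[X^5] = D^5[M](0) = 1163/256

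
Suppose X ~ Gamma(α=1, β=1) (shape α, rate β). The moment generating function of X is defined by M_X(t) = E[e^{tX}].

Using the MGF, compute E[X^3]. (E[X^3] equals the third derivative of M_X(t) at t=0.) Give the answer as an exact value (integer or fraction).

M_X(t) = 1/(1 - t)
M′(t) = 1/(t^2 - 2*t + 1)
M′′(t) = -2/(t^3 - 3*t^2 + 3*t - 1)
M′′′(t) = 6/(t^4 - 4*t^3 + 6*t^2 - 4*t + 1)

E[X^3] = M′′′(0) = 6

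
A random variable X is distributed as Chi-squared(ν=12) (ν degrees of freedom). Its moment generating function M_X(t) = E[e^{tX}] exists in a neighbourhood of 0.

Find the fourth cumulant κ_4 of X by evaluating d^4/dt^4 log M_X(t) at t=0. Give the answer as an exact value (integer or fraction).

M_X(t) = (1 - 2*t)^(-6)
K_X(t) = log M_X(t) = -6*log(1 - 2*t)
K^(4)(t) = 576/(16*t^4 - 32*t^3 + 24*t^2 - 8*t + 1)

κ_4 = K^(4)(0) = 576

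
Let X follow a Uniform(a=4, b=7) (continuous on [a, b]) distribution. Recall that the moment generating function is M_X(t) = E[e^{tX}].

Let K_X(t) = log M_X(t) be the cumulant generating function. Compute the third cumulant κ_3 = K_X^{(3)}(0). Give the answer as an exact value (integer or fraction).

κ_3 = d^3K/dt^3 |_{t=0} = 0

M_X(t) = (e^(7*t) - e^(4*t))/(3*t)
K_X(t) = log M_X(t) = -log(t) + log(e^(7*t) - e^(4*t)) - log(3)
dK/dt = (7*t*e^(3*t) - 4*t - e^(3*t) + 1)/(t*e^(3*t) - t)
d^2K/dt^2 = (-9*t^2*e^(3*t) + e^(6*t) - 2*e^(3*t) + 1)/(t^2*e^(6*t) - 2*t^2*e^(3*t) + t^2)
d^3K/dt^3 = (27*t^3*e^(6*t) + 27*t^3*e^(3*t) - 2*e^(9*t) + 6*e^(6*t) - 6*e^(3*t) + 2)/(t^3*e^(9*t) - 3*t^3*e^(6*t) + 3*t^3*e^(3*t) - t^3)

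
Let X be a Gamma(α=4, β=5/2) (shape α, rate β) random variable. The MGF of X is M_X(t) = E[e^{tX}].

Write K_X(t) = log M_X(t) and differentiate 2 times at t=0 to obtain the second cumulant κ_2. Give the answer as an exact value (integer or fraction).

M_X(t) = 625/(16*(5/2 - t)^4)
K_X(t) = log M_X(t) = -4*log(5/2 - t) - 4*log(2) + 4*log(5)
K′(t) = -8/(2*t - 5)
K′′(t) = 16/(4*t^2 - 20*t + 25)

κ_2 = K′′(0) = 16/25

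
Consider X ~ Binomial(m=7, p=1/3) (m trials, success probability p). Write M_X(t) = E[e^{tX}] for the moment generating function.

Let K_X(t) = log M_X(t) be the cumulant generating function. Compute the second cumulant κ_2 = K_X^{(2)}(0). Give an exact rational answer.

κ_2 = d^2K/dt^2 |_{t=0} = 14/9

M_X(t) = (e^(t)/3 + 2/3)^7
K_X(t) = log M_X(t) = 7*log(e^(t)/3 + 2/3)
dK/dt = 7*e^(t)/(e^(t) + 2)
d^2K/dt^2 = 14*e^(t)/(e^(2*t) + 4*e^(t) + 4)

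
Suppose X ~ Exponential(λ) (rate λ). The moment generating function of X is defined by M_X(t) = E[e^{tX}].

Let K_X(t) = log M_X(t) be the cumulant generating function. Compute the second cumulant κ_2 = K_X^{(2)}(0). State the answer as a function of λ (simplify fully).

κ_2 = K^(2)(0) = λ^(-2)

M_X(t) = λ/(λ - t)
K_X(t) = log M_X(t) = log(λ) - log(λ - t)
K^(2)(t) = 1/(λ^2 - 2*λ*t + t^2)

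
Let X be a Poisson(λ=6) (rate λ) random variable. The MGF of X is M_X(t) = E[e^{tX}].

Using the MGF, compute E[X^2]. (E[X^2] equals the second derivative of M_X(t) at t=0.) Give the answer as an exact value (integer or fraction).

E[X^2] = D^2[M](0) = 42

M_X(t) = e^(6*e^(t) - 6)
D^2[M](t) = (36*e^(2*t)*e^(6*e^(t)) + 6*e^(t)*e^(6*e^(t)))*e^(-6)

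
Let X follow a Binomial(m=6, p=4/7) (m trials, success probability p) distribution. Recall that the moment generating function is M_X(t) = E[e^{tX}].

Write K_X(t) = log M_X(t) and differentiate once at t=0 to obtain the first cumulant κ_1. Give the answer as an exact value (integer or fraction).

κ_1 = K^(1)(0) = 24/7

M_X(t) = (4*e^(t)/7 + 3/7)^6
K_X(t) = log M_X(t) = 6*log(4*e^(t)/7 + 3/7)
K^(1)(t) = 24*e^(t)/(4*e^(t) + 3)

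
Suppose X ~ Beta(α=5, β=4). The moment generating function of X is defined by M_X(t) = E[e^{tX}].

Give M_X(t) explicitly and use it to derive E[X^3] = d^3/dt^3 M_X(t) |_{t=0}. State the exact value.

E[X^3] = D^3[M](0) = 7/33

M_X(t) = ₁F₁(5; 9; t)
D^3[M](t) = 7*₁F₁(8; 12; t)/33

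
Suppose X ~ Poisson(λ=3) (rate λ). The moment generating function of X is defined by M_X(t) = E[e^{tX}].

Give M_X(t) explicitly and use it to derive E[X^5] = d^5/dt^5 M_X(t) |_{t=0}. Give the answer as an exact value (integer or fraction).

M_X(t) = e^(3*e^(t) - 3)
M′(t) = 3*e^(-3)*e^(t)*e^(3*e^(t))
M′′(t) = (9*e^(2*t)*e^(3*e^(t)) + 3*e^(t)*e^(3*e^(t)))*e^(-3)
M′′′(t) = (27*e^(3*t)*e^(3*e^(t)) + 27*e^(2*t)*e^(3*e^(t)) + 3*e^(t)*e^(3*e^(t)))*e^(-3)
M′′′′(t) = (81*e^(4*t)*e^(3*e^(t)) + 162*e^(3*t)*e^(3*e^(t)) + 63*e^(2*t)*e^(3*e^(t)) + 3*e^(t)*e^(3*e^(t)))*e^(-3)
M′′′′′(t) = (243*e^(5*t)*e^(3*e^(t)) + 810*e^(4*t)*e^(3*e^(t)) + 675*e^(3*t)*e^(3*e^(t)) + 135*e^(2*t)*e^(3*e^(t)) + 3*e^(t)*e^(3*e^(t)))*e^(-3)

E[X^5] = M′′′′′(0) = 1866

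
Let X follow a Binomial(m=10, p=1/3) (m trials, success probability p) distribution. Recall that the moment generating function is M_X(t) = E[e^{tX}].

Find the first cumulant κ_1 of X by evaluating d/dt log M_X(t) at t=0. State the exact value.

κ_1 = K′(0) = 10/3

M_X(t) = (e^(t)/3 + 2/3)^10
K_X(t) = log M_X(t) = 10*log(e^(t)/3 + 2/3)
K′(t) = 10*e^(t)/(e^(t) + 2)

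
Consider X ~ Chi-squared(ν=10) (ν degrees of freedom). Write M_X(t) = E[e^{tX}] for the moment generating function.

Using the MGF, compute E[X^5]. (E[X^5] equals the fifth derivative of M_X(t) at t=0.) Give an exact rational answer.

M_X(t) = (1 - 2*t)^(-5)
M^(5)(t) = 483840/(1024*t^10 - 5120*t^9 + 11520*t^8 - 15360*t^7 + 13440*t^6 - 8064*t^5 + 3360*t^4 - 960*t^3 + 180*t^2 - 20*t + 1)

E[X^5] = M^(5)(0) = 483840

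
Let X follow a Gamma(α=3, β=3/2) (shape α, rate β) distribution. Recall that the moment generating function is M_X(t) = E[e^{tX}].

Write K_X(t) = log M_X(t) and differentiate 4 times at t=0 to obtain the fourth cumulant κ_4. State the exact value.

M_X(t) = 27/(8*(3/2 - t)^3)
K_X(t) = log M_X(t) = -3*log(3/2 - t) - 3*log(2) + 3*log(3)
K′(t) = -6/(2*t - 3)
K′′(t) = 12/(4*t^2 - 12*t + 9)
K′′′(t) = -48/(8*t^3 - 36*t^2 + 54*t - 27)
K′′′′(t) = 288/(16*t^4 - 96*t^3 + 216*t^2 - 216*t + 81)

κ_4 = K′′′′(0) = 32/9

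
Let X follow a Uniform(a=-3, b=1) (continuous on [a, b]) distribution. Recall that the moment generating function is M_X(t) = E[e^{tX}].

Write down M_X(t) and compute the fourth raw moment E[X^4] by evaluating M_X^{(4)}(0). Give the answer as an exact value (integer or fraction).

E[X^4] = D^4[M](0) = 61/5

M_X(t) = (e^(t) - e^(-3*t))/(4*t)
D^4[M](t) = (t^4*e^(4*t) - 81*t^4 - 4*t^3*e^(4*t) - 108*t^3 + 12*t^2*e^(4*t) - 108*t^2 - 24*t*e^(4*t) - 72*t + 24*e^(4*t) - 24)*e^(-3*t)/(4*t^5)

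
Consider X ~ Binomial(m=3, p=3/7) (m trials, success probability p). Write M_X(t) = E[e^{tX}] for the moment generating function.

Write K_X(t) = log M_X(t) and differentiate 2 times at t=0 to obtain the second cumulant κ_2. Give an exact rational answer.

M_X(t) = (3*e^(t)/7 + 4/7)^3
K_X(t) = log M_X(t) = 3*log(3*e^(t)/7 + 4/7)
dK/dt = 9*e^(t)/(3*e^(t) + 4)
d^2K/dt^2 = 36*e^(t)/(9*e^(2*t) + 24*e^(t) + 16)

κ_2 = d^2K/dt^2 |_{t=0} = 36/49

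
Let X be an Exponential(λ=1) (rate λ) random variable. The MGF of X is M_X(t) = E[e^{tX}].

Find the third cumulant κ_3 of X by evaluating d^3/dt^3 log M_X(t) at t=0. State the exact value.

κ_3 = D^3[K](0) = 2

M_X(t) = 1/(1 - t)
K_X(t) = log M_X(t) = -log(1 - t)
D^3[K](t) = -2/(t^3 - 3*t^2 + 3*t - 1)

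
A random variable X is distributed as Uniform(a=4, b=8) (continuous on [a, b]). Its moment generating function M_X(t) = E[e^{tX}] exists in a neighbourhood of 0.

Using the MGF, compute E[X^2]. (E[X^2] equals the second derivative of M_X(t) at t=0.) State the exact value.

E[X^2] = D^2[M](0) = 112/3

M_X(t) = (e^(8*t) - e^(4*t))/(4*t)
D^2[M](t) = (32*t^2*e^(8*t) - 8*t^2*e^(4*t) - 8*t*e^(8*t) + 4*t*e^(4*t) + e^(8*t) - e^(4*t))/(2*t^3)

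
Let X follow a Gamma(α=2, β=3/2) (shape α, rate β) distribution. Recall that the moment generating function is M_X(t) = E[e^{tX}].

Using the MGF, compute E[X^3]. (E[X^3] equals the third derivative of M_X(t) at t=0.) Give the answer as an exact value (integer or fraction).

E[X^3] = M^(3)(0) = 64/9

M_X(t) = 9/(4*(3/2 - t)^2)
M^(3)(t) = -1728/(32*t^5 - 240*t^4 + 720*t^3 - 1080*t^2 + 810*t - 243)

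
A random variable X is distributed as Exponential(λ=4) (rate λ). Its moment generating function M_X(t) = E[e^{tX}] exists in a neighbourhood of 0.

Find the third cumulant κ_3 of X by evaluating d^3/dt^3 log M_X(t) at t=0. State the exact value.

κ_3 = D^3[K](0) = 1/32

M_X(t) = 4/(4 - t)
K_X(t) = log M_X(t) = -log(4 - t) + 2*log(2)
D^3[K](t) = -2/(t^3 - 12*t^2 + 48*t - 64)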